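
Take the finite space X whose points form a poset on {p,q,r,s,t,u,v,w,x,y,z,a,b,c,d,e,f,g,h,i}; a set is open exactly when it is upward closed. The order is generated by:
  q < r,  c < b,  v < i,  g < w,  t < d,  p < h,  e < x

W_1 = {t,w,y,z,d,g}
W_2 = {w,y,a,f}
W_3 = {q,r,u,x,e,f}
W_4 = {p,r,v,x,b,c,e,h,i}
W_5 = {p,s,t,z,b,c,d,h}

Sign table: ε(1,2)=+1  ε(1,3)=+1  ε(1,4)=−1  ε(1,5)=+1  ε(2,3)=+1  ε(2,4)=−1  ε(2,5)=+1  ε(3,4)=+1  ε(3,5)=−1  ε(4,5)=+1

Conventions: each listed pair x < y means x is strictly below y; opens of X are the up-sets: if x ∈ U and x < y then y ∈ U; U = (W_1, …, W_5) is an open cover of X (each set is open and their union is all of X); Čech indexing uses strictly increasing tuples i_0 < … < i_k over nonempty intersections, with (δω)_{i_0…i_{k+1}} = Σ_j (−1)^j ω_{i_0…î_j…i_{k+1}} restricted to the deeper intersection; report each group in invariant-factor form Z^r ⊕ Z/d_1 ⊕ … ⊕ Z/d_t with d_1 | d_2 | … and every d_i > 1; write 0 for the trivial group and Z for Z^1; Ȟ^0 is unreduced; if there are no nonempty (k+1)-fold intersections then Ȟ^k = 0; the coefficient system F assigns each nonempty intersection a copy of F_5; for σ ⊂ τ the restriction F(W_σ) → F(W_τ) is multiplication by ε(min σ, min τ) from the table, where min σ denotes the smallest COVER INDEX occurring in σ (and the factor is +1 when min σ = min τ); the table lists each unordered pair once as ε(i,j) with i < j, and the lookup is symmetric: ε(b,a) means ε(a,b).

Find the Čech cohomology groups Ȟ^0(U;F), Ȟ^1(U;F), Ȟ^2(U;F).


Ȟ^0 ≅ Z/5, Ȟ^1 ≅ Z/5, Ȟ^2 ≅ 0

intersection data:
  W12={w,y} W15={t,z,d} W23={f} W34={r,x,e} W45={p,b,c,h}
C dims 5,5; δ0: rk_F5 4
Ȟ^0 = (5 − 4) − 0 = 1, so Ȟ^0 ≅ Z/5
Ȟ^1 = (5 − 0) − 4 = 1, so Ȟ^1 ≅ Z/5
Ȟ^2 = (0 − 0) − 0 = 0, so Ȟ^2 ≅ 0


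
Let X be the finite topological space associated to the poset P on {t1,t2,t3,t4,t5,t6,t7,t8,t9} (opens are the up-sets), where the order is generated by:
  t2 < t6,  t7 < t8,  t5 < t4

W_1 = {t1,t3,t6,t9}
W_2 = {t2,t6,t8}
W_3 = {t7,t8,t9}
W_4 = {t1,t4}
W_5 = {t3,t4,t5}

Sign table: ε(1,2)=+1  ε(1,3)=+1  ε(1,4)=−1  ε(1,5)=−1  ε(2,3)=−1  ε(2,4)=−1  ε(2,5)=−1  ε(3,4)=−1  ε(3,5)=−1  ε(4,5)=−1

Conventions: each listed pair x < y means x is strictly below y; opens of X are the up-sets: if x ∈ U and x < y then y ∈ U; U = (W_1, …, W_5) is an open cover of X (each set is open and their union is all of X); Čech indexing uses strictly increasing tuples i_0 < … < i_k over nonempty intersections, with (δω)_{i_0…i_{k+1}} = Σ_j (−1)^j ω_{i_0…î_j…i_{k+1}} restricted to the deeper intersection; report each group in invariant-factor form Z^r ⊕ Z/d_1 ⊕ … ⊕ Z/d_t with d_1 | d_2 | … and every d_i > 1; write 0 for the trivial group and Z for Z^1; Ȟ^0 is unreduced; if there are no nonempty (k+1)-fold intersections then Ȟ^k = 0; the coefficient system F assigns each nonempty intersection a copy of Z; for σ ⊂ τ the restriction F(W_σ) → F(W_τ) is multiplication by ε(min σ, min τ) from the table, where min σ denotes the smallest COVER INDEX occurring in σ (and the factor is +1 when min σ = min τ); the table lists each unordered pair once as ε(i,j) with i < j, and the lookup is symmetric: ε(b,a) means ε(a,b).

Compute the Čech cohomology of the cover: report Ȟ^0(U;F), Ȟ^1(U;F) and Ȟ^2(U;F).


nonempty intersections:
  W12={t6} W13={t9} W14={t1} W15={t3} W23={t8} W45={t4}
C dims 5,6; δ0: rk 5, SNF 1^4·2
Ȟ^0: (5−5)−0=0 ⇒ 0
Ȟ^1: (6−0)−5=1 plus torsion [2] ⇒ Z ⊕ Z/2
Ȟ^2: (0−0)−0=0 ⇒ 0

Ȟ^0 ≅ 0, Ȟ^1 ≅ Z ⊕ Z/2, Ȟ^2 ≅ 0


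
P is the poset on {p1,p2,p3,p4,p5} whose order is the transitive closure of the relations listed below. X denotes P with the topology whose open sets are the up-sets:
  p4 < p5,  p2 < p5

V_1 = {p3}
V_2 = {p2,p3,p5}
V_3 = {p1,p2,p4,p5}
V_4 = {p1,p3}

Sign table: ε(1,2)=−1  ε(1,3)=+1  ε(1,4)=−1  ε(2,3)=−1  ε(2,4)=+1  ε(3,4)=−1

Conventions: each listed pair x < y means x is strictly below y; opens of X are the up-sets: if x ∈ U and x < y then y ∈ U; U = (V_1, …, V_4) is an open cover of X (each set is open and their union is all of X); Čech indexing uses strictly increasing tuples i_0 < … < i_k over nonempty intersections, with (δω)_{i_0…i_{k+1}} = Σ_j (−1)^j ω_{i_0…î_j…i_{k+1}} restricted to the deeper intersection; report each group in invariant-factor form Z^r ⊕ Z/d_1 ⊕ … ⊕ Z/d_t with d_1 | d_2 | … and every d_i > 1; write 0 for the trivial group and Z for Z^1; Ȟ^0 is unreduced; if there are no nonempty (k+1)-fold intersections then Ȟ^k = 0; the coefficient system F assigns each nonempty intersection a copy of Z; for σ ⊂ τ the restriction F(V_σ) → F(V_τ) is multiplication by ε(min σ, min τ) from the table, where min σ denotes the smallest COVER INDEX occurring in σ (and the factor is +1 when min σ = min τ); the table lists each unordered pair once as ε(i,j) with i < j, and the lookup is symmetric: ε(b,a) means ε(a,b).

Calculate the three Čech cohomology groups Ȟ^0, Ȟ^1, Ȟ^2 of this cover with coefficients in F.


cover nerve:
  V12={p3} V14={p3} V23={p2,p5} V24={p3} V34={p1}
  V124={p3}
C dims 4,5,1; δ0: rk 3, SNF 1^3; δ1: rk 1, SNF 1^1
Ȟ^0: (4−3)−0=1 ⇒ Z
Ȟ^1: (5−1)−3=1 ⇒ Z
Ȟ^2: (1−0)−1=0 ⇒ 0

Ȟ^0 = Z, Ȟ^1 = Z, Ȟ^2 = 0


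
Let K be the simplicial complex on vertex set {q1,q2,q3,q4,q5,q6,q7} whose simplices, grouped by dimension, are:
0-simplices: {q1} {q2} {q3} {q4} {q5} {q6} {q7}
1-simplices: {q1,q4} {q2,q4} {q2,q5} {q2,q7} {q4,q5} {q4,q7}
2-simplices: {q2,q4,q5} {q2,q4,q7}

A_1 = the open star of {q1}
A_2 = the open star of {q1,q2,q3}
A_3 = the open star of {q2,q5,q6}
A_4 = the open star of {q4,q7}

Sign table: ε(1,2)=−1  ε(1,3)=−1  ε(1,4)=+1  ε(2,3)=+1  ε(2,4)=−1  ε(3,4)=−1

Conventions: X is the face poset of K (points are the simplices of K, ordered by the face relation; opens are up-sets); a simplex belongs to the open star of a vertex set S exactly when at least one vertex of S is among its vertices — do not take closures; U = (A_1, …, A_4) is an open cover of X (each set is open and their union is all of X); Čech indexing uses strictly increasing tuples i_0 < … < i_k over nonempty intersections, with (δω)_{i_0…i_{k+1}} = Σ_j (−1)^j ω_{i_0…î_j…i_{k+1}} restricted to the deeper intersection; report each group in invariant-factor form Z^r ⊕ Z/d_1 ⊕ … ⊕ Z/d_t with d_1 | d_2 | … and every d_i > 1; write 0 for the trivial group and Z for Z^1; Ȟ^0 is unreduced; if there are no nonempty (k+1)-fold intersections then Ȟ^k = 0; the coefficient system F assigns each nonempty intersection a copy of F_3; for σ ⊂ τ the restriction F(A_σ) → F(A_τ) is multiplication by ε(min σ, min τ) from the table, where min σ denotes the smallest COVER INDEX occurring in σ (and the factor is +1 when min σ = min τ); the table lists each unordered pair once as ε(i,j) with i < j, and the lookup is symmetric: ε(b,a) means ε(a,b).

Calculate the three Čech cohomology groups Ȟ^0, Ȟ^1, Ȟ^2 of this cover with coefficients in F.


nonempty intersections:
  A1={{q1},{q1,q4}} A2={{q1},{q2},{q3},{q1,q4},{q2,q4},{q2,q5},{q2,q7},{q2,q4,q5},{q2,q4,q7}} A3={{q2},{q5},{q6},{q2,q4},{q2,q5},{q2,q7},{q4,q5},{q2,q4,q5},{q2,q4,q7}} A4={{q4},{q7},{q1,q4},{q2,q4},{q2,q7},{q4,q5},{q4,q7},{q2,q4,q5},{q2,q4,q7}}
  A12={{q1},{q1,q4}} A14={{q1,q4}} A23={{q2},{q2,q4},{q2,q5},{q2,q7},{q2,q4,q5},{q2,q4,q7}} A24={{q1,q4},{q2,q4},{q2,q7},{q2,q4,q5},{q2,q4,q7}} A34={{q2,q4},{q2,q7},{q4,q5},{q2,q4,q5},{q2,q4,q7}}
  A124={{q1,q4}} A234={{q2,q4},{q2,q7},{q2,q4,q5},{q2,q4,q7}}
C dims 4,5,2; δ0: rk_F3 3; δ1: rk_F3 2
Ȟ^0: (4−3)−0=1 ⇒ Z/3
Ȟ^1: (5−2)−3=0 ⇒ 0
Ȟ^2: (2−0)−2=0 ⇒ 0

Ȟ^0(U;F) ≅ Z/3, Ȟ^1(U;F) ≅ 0 and Ȟ^2(U;F) ≅ 0


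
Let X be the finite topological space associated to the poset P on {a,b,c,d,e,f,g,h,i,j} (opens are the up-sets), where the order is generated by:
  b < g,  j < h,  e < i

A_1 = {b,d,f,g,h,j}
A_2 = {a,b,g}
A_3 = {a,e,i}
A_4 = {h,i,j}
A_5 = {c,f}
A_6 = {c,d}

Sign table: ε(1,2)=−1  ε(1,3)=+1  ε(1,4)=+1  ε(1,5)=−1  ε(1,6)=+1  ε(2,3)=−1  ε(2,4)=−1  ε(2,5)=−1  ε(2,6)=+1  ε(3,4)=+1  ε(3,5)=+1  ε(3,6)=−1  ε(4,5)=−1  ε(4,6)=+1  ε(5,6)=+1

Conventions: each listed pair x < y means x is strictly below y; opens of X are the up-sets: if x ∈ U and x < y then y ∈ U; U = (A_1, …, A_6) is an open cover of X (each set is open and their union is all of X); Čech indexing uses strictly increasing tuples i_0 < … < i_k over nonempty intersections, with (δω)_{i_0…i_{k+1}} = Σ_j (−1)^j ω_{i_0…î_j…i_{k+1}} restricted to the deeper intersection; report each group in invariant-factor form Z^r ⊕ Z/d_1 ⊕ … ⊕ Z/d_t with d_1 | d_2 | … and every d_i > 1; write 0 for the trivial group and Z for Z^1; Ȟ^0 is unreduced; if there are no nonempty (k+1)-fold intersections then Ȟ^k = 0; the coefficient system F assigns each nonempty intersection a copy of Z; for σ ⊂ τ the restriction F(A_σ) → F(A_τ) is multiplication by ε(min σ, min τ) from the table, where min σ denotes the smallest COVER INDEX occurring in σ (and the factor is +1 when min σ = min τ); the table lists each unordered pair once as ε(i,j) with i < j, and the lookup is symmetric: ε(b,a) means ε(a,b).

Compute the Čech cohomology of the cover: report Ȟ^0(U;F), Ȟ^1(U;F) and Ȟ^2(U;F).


nonempty overlaps:
  A12={b,g} A14={h,j} A15={f} A16={d} A23={a} A34={i} A56={c}
C dims 6,7; δ0: rk 6, SNF 1^5·2
degree 0: 6−6−0 = 0 → Ȟ^0 ≅ 0
degree 1: 7−0−6 = 1 plus torsion [2] → Ȟ^1 ≅ Z ⊕ Z/2
degree 2: 0−0−0 = 0 → Ȟ^2 ≅ 0

Ȟ^0 ≅ 0,  Ȟ^1 ≅ Z ⊕ Z/2,  Ȟ^2 ≅ 0


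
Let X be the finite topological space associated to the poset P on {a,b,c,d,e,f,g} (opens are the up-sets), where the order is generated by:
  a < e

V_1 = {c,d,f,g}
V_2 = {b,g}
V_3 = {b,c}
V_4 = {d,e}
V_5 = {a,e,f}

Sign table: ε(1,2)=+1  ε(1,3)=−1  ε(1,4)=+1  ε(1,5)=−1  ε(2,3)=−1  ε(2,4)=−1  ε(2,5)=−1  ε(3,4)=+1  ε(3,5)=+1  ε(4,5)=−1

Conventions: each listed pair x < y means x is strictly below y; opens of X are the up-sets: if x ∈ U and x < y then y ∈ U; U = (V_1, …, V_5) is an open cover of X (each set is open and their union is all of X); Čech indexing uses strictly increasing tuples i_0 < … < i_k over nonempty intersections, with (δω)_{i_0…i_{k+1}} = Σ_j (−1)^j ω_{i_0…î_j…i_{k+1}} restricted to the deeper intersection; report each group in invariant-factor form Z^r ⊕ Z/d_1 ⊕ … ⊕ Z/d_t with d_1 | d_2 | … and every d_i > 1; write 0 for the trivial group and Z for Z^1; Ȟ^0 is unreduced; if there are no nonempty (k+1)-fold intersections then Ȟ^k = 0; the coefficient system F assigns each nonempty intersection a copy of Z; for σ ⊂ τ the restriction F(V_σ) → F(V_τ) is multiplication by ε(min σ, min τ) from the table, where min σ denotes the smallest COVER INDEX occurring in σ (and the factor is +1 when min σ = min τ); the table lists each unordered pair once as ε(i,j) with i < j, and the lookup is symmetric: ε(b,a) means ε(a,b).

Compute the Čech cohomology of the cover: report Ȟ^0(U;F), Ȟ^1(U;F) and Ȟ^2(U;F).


Ȟ^0 ≅ Z, Ȟ^1 ≅ Z^2, Ȟ^2 ≅ 0

intersection data:
  V12={g} V13={c} V14={d} V15={f} V23={b} V45={e}
C dims 5,6; δ0: rk 4, SNF 1^4
Ȟ^0 = (5 − 4) − 0 = 1, so Ȟ^0 ≅ Z
Ȟ^1 = (6 − 0) − 4 = 2, so Ȟ^1 ≅ Z^2
Ȟ^2 = (0 − 0) − 0 = 0, so Ȟ^2 ≅ 0


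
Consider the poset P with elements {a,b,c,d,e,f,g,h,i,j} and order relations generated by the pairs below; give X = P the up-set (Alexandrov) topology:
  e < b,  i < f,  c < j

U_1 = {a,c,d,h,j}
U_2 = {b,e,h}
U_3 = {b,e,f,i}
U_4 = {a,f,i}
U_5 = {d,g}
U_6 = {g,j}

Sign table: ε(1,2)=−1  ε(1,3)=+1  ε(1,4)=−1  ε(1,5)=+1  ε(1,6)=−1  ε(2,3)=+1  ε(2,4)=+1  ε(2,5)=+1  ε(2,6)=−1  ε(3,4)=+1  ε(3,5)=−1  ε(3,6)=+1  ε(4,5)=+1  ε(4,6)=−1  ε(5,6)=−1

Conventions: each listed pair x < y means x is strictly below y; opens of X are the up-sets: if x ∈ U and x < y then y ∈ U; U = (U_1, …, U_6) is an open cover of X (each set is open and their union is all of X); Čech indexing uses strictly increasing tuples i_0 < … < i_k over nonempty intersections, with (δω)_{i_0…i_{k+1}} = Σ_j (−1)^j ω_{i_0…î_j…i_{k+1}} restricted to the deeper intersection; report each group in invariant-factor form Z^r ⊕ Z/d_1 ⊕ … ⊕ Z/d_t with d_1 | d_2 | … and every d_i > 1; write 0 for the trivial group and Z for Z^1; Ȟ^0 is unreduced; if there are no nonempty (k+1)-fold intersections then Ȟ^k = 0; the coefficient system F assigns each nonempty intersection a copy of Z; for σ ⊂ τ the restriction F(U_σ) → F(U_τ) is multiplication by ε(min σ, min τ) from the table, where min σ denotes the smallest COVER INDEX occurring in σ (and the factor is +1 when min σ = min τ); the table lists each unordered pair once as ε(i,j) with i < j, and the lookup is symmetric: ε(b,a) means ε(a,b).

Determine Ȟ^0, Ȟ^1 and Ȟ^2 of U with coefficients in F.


Ȟ^0(U;F) ≅ Z, Ȟ^1(U;F) ≅ Z^2, Ȟ^2(U;F) ≅ 0

nerve of the cover:
  U12={h} U14={a} U15={d} U16={j} U23={b,e} U34={f,i} U56={g}
C dims 6,7; δ0: rk 5, SNF 1^5
Ȟ^0 = (6 − 5) − 0 = 1, so Ȟ^0 ≅ Z
Ȟ^1 = (7 − 0) − 5 = 2, so Ȟ^1 ≅ Z^2
Ȟ^2 = (0 − 0) − 0 = 0, so Ȟ^2 ≅ 0


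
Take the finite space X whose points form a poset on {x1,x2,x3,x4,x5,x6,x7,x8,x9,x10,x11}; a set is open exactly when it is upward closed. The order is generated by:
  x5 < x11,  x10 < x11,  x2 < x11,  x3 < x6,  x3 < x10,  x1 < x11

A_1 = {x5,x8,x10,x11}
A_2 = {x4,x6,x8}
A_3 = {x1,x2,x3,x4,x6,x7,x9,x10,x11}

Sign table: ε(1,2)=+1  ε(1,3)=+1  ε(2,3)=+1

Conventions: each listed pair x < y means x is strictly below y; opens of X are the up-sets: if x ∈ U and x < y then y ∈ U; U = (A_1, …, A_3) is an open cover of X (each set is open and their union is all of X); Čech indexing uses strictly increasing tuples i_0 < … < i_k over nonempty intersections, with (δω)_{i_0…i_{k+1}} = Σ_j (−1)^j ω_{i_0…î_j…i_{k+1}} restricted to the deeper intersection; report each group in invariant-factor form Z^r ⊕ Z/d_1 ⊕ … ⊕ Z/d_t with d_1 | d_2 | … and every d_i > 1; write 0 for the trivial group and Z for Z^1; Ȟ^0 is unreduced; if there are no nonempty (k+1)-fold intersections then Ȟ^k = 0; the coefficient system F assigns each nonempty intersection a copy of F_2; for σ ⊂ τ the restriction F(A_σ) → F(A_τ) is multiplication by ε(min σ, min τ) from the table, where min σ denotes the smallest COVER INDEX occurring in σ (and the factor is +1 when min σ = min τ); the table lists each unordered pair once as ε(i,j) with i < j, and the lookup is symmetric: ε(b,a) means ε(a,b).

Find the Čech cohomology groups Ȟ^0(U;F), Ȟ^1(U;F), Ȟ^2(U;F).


intersection data:
  A12={x8} A13={x10,x11} A23={x4,x6}
C dims 3,3; δ0: rk_F2 2
Ȟ^0 = (3 − 2) − 0 = 1, so Ȟ^0 ≅ Z/2
Ȟ^1 = (3 − 0) − 2 = 1, so Ȟ^1 ≅ Z/2
Ȟ^2 = (0 − 0) − 0 = 0, so Ȟ^2 ≅ 0

Ȟ^0 ≅ Z/2, Ȟ^1 ≅ Z/2, Ȟ^2 ≅ 0


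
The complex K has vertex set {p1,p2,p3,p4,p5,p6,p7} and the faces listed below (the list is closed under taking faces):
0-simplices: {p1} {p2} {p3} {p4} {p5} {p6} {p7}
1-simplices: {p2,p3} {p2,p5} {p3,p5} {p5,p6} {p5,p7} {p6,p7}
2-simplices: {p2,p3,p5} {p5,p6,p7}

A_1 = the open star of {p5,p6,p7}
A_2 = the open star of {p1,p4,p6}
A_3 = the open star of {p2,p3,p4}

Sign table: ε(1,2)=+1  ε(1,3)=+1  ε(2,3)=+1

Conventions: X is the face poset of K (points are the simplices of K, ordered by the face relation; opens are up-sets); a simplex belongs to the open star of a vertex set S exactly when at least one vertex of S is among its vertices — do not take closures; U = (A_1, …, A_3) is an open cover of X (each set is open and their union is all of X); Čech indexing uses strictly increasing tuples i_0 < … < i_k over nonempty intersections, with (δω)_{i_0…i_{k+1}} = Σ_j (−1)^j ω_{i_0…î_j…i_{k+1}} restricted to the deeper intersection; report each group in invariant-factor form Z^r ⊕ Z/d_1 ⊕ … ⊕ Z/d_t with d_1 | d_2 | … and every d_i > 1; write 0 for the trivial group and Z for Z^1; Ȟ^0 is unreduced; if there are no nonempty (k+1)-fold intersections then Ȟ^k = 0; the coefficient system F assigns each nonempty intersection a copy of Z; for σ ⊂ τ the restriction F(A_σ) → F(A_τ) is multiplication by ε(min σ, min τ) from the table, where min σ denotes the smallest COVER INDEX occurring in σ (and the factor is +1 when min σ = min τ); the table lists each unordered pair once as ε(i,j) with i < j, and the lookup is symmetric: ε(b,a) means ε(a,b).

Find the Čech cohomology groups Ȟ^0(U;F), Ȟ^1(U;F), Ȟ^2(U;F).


nonempty intersections:
  A1={{p5},{p6},{p7},{p2,p5},{p3,p5},{p5,p6},{p5,p7},{p6,p7},{p2,p3,p5},{p5,p6,p7}} A2={{p1},{p4},{p6},{p5,p6},{p6,p7},{p5,p6,p7}} A3={{p2},{p3},{p4},{p2,p3},{p2,p5},{p3,p5},{p2,p3,p5}}
  A12={{p6},{p5,p6},{p6,p7},{p5,p6,p7}} A13={{p2,p5},{p3,p5},{p2,p3,p5}} A23={{p4}}
C dims 3,3; δ0: rk 2, SNF 1^2
Ȟ^0: (3−2)−0=1 ⇒ Z
Ȟ^1: (3−0)−2=1 ⇒ Z
Ȟ^2: (0−0)−0=0 ⇒ 0

Ȟ^0(U;F) ≅ Z, Ȟ^1(U;F) ≅ Z, Ȟ^2(U;F) ≅ 0


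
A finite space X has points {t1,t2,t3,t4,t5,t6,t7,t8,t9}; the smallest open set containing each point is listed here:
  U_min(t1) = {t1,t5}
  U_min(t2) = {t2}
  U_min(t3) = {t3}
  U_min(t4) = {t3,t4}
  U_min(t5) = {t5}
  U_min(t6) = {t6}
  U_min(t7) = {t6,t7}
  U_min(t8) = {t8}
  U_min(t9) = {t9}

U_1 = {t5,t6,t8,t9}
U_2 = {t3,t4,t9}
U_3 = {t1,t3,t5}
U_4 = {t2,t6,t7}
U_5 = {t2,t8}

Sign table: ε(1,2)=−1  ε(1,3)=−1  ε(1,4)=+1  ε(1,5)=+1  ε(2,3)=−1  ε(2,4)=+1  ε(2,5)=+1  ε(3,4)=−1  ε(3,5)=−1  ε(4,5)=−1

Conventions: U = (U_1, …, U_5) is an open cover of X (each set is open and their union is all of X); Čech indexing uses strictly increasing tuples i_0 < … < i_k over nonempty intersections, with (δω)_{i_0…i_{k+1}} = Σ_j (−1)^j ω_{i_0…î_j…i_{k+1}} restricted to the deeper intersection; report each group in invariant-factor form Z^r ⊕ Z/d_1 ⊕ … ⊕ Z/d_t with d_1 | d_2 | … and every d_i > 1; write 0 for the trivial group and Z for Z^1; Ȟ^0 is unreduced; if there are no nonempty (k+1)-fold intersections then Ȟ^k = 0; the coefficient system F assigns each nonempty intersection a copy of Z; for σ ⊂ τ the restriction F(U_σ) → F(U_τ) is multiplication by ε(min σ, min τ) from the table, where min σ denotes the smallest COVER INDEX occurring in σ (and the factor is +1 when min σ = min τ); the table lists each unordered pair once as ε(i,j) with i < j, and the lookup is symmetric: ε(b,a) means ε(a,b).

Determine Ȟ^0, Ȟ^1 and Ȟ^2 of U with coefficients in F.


nonempty intersections:
  U12={t9} U13={t5} U14={t6} U15={t8} U23={t3} U45={t2}
C dims 5,6; δ0: rk 5, SNF 1^4·2
Ȟ^0: (5−5)−0=0 ⇒ 0
Ȟ^1: (6−0)−5=1 plus torsion [2] ⇒ Z ⊕ Z/2
Ȟ^2: (0−0)−0=0 ⇒ 0

Ȟ^0 ≅ 0, Ȟ^1 ≅ Z ⊕ Z/2, Ȟ^2 ≅ 0


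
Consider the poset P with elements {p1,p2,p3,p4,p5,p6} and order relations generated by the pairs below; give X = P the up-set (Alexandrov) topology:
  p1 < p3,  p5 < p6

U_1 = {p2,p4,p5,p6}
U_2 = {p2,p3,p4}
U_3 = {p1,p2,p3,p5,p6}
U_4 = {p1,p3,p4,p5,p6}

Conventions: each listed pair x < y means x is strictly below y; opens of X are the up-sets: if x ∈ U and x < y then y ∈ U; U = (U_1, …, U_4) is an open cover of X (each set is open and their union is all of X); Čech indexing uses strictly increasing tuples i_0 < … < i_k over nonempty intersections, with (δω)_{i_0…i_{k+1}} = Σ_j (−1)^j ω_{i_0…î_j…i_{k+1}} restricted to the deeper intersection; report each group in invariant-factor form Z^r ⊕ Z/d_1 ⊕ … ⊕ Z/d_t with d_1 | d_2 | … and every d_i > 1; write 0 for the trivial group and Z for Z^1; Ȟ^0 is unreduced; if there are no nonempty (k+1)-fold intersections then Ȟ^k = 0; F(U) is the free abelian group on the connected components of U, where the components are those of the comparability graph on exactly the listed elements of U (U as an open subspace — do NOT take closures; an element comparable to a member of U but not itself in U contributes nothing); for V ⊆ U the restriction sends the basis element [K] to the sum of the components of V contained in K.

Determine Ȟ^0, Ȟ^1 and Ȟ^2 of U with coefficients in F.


Ȟ^0 ≅ Z^4,  Ȟ^1 ≅ 0,  Ȟ^2 ≅ 0

nerve of the cover:
  U12={p2,p4} U13={p2,p5,p6} U14={p4,p5,p6} U23={p2,p3} U24={p3,p4} U34={p1,p3,p5,p6}
  U123={p2} U124={p4} U134={p5,p6} U234={p3}
components per intersection:
  U1: {p2} {p4} {p5,p6}
  U2: {p2} {p3} {p4}
  U3: {p1,p3} {p2} {p5,p6}
  U4: {p1,p3} {p4} {p5,p6}
  U12: {p2} {p4}
  U13: {p2} {p5,p6}
  U14: {p4} {p5,p6}
  U23: {p2} {p3}
  U24: {p3} {p4}
  U34: {p1,p3} {p5,p6}
  U123: {p2}
  U124: {p4}
  U134: {p5,p6}
  U234: {p3}
C dims 12,12,4; δ0: rk 8, SNF 1^8; δ1: rk 4, SNF 1^4
Ȟ^0 = (12 − 8) − 0 = 4, so Ȟ^0 ≅ Z^4
Ȟ^1 = (12 − 4) − 8 = 0, so Ȟ^1 ≅ 0
Ȟ^2 = (4 − 0) − 4 = 0, so Ȟ^2 ≅ 0


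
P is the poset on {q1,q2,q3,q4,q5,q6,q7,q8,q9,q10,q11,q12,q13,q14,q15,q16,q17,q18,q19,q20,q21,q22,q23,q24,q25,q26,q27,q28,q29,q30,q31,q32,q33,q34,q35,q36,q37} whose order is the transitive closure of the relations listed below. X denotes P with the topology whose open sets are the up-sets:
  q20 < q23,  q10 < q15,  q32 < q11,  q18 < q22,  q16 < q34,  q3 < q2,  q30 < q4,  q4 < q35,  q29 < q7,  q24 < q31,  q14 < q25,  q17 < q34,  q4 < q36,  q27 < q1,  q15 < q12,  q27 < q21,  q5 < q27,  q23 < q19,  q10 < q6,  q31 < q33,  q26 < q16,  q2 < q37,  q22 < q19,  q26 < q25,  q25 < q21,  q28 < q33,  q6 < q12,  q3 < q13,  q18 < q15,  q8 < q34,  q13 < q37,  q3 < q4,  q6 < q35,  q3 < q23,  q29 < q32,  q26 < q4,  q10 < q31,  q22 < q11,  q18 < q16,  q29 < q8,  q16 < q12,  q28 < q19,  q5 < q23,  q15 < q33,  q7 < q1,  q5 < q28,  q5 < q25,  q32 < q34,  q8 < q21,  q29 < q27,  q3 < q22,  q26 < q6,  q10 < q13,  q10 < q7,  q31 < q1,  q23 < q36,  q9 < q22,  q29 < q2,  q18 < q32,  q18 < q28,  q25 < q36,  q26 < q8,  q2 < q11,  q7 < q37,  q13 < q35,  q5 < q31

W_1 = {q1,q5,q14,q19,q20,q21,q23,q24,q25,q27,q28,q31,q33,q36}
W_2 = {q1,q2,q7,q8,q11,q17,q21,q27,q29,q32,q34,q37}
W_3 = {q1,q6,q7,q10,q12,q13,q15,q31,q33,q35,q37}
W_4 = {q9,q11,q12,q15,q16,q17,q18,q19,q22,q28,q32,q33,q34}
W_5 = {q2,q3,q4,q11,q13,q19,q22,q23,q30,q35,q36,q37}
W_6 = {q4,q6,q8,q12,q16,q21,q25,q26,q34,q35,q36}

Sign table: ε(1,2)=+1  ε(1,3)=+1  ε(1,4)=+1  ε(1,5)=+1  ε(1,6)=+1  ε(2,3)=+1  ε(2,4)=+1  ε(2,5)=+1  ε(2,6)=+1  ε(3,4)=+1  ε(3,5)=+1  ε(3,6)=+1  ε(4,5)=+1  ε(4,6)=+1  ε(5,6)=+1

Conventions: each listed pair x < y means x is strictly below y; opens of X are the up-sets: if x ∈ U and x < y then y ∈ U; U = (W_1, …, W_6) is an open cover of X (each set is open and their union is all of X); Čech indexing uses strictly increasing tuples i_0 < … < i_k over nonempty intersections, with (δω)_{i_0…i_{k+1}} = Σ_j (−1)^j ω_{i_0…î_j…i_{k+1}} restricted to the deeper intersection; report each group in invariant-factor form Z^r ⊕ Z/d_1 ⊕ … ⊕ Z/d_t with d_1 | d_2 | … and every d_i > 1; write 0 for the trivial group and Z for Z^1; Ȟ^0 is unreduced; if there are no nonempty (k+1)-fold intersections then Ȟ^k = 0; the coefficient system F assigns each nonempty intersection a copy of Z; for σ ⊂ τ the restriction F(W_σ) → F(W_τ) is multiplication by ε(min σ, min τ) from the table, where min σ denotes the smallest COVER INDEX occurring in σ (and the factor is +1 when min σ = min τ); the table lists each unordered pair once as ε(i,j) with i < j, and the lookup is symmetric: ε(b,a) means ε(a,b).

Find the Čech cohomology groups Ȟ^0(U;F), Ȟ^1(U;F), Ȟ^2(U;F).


cover nerve:
  W12={q1,q21,q27} W13={q1,q31,q33} W14={q19,q28,q33} W15={q19,q23,q36} W16={q21,q25,q36} W23={q1,q7,q37} W24={q11,q17,q32,q34} W25={q2,q11,q37} W26={q8,q21,q34} W34={q12,q15,q33} W35={q13,q35,q37} W36={q6,q12,q35} W45={q11,q19,q22} W46={q12,q16,q34} W56={q4,q35,q36}
  W123={q1} W126={q21} W134={q33} W145={q19} W156={q36} W235={q37} W245={q11} W246={q34} W346={q12} W356={q35}
C dims 6,15,10; δ0: rk 5, SNF 1^5; δ1: rk 10, SNF 1^9·2
Ȟ^0: (6−5)−0=1 ⇒ Z
Ȟ^1: (15−10)−5=0 ⇒ 0
Ȟ^2: (10−0)−10=0 plus torsion [2] ⇒ Z/2

Ȟ^0 ≅ Z, Ȟ^1 ≅ 0 and Ȟ^2 ≅ Z/2


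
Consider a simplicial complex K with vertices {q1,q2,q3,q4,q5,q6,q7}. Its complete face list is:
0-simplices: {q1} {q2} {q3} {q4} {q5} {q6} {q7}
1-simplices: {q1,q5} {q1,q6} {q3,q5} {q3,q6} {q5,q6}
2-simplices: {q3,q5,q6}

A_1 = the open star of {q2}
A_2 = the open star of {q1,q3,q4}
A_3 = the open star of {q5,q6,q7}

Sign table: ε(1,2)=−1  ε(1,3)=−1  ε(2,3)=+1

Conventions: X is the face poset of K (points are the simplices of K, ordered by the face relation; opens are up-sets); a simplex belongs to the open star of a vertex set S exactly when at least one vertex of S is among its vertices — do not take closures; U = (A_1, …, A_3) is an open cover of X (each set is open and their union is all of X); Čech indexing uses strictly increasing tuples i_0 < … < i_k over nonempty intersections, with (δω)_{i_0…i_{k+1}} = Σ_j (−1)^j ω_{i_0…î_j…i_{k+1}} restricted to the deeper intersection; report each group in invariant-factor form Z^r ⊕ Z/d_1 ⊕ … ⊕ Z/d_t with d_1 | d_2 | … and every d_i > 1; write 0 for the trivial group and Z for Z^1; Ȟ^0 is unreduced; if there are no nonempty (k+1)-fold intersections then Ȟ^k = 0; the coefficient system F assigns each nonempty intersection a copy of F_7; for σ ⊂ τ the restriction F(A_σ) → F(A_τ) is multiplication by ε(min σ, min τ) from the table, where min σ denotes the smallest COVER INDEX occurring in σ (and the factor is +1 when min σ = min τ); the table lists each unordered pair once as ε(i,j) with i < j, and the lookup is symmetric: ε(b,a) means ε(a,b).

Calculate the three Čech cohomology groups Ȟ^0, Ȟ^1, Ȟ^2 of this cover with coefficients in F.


nerve simplices:
  A1={{q2}} A2={{q1},{q3},{q4},{q1,q5},{q1,q6},{q3,q5},{q3,q6},{q3,q5,q6}} A3={{q5},{q6},{q7},{q1,q5},{q1,q6},{q3,q5},{q3,q6},{q5,q6},{q3,q5,q6}}
  A23={{q1,q5},{q1,q6},{q3,q5},{q3,q6},{q3,q5,q6}}
C dims 3,1; δ0: rk_F7 1
degree 0: 3−1−0 = 2 → Ȟ^0 ≅ Z/7 ⊕ Z/7
degree 1: 1−0−1 = 0 → Ȟ^1 ≅ 0
degree 2: 0−0−0 = 0 → Ȟ^2 ≅ 0

Ȟ^0 ≅ Z/7 ⊕ Z/7; Ȟ^1 ≅ 0; Ȟ^2 ≅ 0


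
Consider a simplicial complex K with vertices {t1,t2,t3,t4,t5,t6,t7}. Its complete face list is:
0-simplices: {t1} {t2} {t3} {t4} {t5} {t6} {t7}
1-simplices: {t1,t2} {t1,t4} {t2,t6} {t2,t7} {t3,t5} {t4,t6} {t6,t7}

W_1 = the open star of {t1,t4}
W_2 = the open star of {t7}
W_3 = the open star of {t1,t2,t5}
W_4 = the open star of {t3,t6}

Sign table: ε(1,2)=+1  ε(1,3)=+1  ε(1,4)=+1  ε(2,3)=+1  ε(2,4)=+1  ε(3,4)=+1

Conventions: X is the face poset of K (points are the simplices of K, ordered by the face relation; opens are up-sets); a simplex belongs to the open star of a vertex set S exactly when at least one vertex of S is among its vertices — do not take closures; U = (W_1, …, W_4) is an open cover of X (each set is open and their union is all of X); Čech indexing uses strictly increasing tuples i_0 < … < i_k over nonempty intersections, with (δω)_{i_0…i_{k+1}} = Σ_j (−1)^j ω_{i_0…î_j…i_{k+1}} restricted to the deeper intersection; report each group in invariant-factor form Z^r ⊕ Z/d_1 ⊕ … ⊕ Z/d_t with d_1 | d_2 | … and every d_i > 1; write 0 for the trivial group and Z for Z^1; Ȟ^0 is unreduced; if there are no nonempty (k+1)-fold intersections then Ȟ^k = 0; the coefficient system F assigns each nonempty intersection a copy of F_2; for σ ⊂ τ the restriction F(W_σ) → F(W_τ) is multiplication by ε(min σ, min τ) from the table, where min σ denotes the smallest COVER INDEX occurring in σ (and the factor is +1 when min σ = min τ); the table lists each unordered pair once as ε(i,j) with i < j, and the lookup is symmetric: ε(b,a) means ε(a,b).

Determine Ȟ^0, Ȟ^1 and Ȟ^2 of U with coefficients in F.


Ȟ^0 ≅ Z/2, Ȟ^1 ≅ Z/2 ⊕ Z/2 and Ȟ^2 ≅ 0

cover nerve:
  W1={{t1},{t4},{t1,t2},{t1,t4},{t4,t6}} W2={{t7},{t2,t7},{t6,t7}} W3={{t1},{t2},{t5},{t1,t2},{t1,t4},{t2,t6},{t2,t7},{t3,t5}} W4={{t3},{t6},{t2,t6},{t3,t5},{t4,t6},{t6,t7}}
  W13={{t1},{t1,t2},{t1,t4}} W14={{t4,t6}} W23={{t2,t7}} W24={{t6,t7}} W34={{t2,t6},{t3,t5}}
C dims 4,5; δ0: rk_F2 3
Ȟ^0: (4−3)−0=1 ⇒ Z/2
Ȟ^1: (5−0)−3=2 ⇒ Z/2 ⊕ Z/2
Ȟ^2: (0−0)−0=0 ⇒ 0


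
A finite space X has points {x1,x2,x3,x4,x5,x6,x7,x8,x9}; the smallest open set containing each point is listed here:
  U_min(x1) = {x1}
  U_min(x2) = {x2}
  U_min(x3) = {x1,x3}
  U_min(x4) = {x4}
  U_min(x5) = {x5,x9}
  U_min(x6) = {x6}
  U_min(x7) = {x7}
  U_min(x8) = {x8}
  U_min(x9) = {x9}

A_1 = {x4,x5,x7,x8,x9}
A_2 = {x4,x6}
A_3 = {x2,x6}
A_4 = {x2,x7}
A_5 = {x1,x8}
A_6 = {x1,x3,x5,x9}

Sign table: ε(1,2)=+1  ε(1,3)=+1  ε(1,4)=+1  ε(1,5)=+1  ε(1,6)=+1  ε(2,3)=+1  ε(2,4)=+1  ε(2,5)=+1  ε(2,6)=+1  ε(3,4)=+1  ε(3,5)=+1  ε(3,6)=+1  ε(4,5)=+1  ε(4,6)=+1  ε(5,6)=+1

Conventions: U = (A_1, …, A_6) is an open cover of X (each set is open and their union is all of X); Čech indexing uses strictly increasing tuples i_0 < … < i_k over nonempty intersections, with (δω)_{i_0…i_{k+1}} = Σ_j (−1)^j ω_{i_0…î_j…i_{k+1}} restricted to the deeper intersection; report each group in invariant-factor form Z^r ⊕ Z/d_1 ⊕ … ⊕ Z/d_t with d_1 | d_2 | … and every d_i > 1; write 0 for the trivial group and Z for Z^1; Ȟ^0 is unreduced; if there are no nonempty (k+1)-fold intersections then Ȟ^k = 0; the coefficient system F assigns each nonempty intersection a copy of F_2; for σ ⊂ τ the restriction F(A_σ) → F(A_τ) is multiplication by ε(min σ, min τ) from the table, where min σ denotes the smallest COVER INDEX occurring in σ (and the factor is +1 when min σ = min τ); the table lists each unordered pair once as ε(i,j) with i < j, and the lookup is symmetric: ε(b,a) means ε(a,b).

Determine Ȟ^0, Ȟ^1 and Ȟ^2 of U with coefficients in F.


nerve simplices:
  A12={x4} A14={x7} A15={x8} A16={x5,x9} A23={x6} A34={x2} A56={x1}
C dims 6,7; δ0: rk_F2 5
degree 0: 6−5−0 = 1 → Ȟ^0 ≅ Z/2
degree 1: 7−0−5 = 2 → Ȟ^1 ≅ Z/2 ⊕ Z/2
degree 2: 0−0−0 = 0 → Ȟ^2 ≅ 0

Ȟ^0 = Z/2; Ȟ^1 = Z/2 ⊕ Z/2; Ȟ^2 = 0


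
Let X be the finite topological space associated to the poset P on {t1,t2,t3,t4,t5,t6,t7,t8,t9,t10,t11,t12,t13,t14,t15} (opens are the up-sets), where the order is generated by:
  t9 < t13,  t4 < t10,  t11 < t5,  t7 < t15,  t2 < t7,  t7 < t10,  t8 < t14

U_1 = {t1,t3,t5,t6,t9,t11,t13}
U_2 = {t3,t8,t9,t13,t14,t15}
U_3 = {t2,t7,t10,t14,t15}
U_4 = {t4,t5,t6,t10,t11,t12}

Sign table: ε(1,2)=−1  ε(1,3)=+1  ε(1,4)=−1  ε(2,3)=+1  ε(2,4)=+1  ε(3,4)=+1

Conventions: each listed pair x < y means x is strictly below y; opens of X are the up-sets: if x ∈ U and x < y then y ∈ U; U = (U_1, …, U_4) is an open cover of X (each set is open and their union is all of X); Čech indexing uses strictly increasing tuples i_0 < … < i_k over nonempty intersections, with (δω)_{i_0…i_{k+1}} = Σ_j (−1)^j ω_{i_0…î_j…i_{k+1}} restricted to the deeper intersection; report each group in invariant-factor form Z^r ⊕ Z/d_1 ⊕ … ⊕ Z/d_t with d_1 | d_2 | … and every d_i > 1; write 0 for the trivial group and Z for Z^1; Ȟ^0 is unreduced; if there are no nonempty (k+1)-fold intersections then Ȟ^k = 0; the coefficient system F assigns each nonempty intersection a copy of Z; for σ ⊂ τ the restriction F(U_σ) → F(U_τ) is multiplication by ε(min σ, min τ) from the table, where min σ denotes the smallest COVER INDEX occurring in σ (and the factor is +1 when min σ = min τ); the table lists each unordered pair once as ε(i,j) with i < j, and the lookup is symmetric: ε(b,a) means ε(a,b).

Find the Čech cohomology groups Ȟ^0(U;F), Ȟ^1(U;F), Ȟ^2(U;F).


nerve simplices:
  U12={t3,t9,t13} U14={t5,t6,t11} U23={t14,t15} U34={t10}
C dims 4,4; δ0: rk 3, SNF 1^3
degree 0: 4−3−0 = 1 → Ȟ^0 ≅ Z
degree 1: 4−0−3 = 1 → Ȟ^1 ≅ Z
degree 2: 0−0−0 = 0 → Ȟ^2 ≅ 0

Ȟ^0(U;F) ≅ Z; Ȟ^1(U;F) ≅ Z; Ȟ^2(U;F) ≅ 0


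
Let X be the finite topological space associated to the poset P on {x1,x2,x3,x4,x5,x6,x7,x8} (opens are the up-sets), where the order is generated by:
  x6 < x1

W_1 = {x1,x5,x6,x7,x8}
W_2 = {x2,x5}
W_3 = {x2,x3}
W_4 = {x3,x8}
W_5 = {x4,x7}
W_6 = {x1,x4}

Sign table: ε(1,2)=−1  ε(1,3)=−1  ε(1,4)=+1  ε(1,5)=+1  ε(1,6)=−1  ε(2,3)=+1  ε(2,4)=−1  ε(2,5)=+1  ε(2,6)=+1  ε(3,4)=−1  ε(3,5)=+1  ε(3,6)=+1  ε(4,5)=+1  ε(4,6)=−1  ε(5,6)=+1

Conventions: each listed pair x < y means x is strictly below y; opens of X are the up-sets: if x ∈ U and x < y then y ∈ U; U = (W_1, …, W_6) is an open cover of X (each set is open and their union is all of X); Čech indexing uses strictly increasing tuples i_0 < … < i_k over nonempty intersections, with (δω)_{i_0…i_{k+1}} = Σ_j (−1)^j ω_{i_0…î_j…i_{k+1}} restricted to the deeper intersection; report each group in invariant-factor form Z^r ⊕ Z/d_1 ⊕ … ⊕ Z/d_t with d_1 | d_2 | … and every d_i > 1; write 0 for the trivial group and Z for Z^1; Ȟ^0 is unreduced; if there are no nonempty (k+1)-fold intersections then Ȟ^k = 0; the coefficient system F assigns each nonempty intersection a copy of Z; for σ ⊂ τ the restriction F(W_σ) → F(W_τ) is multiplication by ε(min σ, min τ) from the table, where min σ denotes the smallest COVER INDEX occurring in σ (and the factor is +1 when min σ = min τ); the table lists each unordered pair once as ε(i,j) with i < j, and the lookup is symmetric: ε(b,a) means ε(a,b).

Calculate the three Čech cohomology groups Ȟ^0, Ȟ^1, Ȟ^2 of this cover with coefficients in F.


nerve simplices:
  W12={x5} W14={x8} W15={x7} W16={x1} W23={x2} W34={x3} W56={x4}
C dims 6,7; δ0: rk 6, SNF 1^5·2
degree 0: 6−6−0 = 0 → Ȟ^0 ≅ 0
degree 1: 7−0−6 = 1 plus torsion [2] → Ȟ^1 ≅ Z ⊕ Z/2
degree 2: 0−0−0 = 0 → Ȟ^2 ≅ 0

Ȟ^0 ≅ 0, Ȟ^1 ≅ Z ⊕ Z/2 and Ȟ^2 ≅ 0


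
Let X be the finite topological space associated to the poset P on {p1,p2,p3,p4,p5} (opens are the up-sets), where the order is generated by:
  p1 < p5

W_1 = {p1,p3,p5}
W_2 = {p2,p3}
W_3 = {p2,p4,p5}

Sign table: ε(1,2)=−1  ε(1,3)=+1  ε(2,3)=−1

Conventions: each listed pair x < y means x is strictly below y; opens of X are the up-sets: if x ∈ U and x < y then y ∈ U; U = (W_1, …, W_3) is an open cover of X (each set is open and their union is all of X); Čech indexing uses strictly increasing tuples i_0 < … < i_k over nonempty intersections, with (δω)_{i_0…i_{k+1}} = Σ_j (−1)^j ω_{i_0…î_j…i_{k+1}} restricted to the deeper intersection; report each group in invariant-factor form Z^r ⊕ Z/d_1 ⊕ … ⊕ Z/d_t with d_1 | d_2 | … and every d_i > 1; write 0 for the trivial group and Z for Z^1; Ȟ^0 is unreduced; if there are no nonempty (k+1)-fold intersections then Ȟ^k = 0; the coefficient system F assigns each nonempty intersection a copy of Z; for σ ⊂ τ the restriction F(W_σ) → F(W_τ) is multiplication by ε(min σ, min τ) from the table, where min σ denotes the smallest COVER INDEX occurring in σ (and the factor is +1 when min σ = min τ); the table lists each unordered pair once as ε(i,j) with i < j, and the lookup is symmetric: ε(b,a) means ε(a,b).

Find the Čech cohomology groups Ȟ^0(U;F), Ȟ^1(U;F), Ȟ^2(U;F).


intersection data:
  W12={p3} W13={p5} W23={p2}
C dims 3,3; δ0: rk 2, SNF 1^2
Ȟ^0 = (3 − 2) − 0 = 1, so Ȟ^0 ≅ Z
Ȟ^1 = (3 − 0) − 2 = 1, so Ȟ^1 ≅ Z
Ȟ^2 = (0 − 0) − 0 = 0, so Ȟ^2 ≅ 0

Ȟ^0 ≅ Z, Ȟ^1 ≅ Z, Ȟ^2 ≅ 0


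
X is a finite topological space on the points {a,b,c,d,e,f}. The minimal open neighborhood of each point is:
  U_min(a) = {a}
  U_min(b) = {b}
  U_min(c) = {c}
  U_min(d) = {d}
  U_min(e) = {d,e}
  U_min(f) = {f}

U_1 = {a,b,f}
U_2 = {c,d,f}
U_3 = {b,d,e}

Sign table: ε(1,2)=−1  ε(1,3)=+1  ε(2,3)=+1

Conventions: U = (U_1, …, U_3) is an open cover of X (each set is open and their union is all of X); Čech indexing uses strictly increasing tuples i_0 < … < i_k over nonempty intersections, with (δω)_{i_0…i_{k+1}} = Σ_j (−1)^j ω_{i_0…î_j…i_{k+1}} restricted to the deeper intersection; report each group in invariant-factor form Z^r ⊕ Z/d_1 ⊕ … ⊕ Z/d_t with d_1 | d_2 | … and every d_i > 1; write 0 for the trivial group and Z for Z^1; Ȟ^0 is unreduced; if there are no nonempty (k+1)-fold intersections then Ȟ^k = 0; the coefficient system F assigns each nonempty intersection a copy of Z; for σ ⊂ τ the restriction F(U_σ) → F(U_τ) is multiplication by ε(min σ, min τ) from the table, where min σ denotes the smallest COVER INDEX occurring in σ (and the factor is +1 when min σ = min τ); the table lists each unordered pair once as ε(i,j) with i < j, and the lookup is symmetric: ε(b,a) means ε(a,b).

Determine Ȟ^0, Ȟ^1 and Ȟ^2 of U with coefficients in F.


intersection data:
  U12={f} U13={b} U23={d}
C dims 3,3; δ0: rk 3, SNF 1^2·2
Ȟ^0 = (3 − 3) − 0 = 0, so Ȟ^0 ≅ 0
Ȟ^1 = (3 − 0) − 3 = 0 plus torsion [2], so Ȟ^1 ≅ Z/2
Ȟ^2 = (0 − 0) − 0 = 0, so Ȟ^2 ≅ 0

Ȟ^0 ≅ 0, Ȟ^1 ≅ Z/2 and Ȟ^2 ≅ 0


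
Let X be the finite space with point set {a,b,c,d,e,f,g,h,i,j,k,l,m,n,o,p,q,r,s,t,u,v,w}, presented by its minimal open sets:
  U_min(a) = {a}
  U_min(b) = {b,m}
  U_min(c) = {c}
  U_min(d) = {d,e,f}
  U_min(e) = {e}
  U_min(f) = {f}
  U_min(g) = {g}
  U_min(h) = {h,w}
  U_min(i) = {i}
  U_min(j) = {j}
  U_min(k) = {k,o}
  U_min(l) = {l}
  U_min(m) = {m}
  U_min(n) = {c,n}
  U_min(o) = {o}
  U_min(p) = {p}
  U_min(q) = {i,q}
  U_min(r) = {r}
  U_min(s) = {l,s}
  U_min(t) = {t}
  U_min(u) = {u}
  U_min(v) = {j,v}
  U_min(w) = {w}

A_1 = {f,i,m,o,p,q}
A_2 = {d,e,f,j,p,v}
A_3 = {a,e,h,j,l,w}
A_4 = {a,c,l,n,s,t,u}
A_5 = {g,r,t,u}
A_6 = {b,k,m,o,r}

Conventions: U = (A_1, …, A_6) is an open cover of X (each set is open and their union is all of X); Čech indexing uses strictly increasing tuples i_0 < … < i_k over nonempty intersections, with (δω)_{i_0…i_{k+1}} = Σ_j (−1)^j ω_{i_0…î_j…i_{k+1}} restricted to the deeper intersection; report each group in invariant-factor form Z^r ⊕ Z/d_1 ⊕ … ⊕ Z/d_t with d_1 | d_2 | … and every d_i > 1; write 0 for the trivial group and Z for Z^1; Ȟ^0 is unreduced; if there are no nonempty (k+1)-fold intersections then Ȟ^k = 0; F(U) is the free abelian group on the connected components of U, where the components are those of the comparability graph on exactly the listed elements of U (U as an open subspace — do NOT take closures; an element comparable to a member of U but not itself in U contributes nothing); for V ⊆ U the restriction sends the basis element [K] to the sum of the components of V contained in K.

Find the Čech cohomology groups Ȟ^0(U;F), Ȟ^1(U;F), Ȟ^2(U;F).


Ȟ^0 = Z^14; Ȟ^1 = 0; Ȟ^2 = 0

nonempty overlaps:
  A12={f,p} A16={m,o} A23={e,j} A34={a,l} A45={t,u} A56={r}
components per intersection:
  A1: {f} {i,q} {m} {o} {p}
  A2: {d,e,f} {j,v} {p}
  A3: {a} {e} {h,w} {j} {l}
  A4: {a} {c,n} {l,s} {t} {u}
  A5: {g} {r} {t} {u}
  A6: {b,m} {k,o} {r}
  A12: {f} {p}
  A16: {m} {o}
  A23: {e} {j}
  A34: {a} {l}
  A45: {t} {u}
  A56: {r}
C dims 25,11; δ0: rk 11, SNF 1^11
degree 0: 25−11−0 = 14 → Ȟ^0 ≅ Z^14
degree 1: 11−0−11 = 0 → Ȟ^1 ≅ 0
degree 2: 0−0−0 = 0 → Ȟ^2 ≅ 0


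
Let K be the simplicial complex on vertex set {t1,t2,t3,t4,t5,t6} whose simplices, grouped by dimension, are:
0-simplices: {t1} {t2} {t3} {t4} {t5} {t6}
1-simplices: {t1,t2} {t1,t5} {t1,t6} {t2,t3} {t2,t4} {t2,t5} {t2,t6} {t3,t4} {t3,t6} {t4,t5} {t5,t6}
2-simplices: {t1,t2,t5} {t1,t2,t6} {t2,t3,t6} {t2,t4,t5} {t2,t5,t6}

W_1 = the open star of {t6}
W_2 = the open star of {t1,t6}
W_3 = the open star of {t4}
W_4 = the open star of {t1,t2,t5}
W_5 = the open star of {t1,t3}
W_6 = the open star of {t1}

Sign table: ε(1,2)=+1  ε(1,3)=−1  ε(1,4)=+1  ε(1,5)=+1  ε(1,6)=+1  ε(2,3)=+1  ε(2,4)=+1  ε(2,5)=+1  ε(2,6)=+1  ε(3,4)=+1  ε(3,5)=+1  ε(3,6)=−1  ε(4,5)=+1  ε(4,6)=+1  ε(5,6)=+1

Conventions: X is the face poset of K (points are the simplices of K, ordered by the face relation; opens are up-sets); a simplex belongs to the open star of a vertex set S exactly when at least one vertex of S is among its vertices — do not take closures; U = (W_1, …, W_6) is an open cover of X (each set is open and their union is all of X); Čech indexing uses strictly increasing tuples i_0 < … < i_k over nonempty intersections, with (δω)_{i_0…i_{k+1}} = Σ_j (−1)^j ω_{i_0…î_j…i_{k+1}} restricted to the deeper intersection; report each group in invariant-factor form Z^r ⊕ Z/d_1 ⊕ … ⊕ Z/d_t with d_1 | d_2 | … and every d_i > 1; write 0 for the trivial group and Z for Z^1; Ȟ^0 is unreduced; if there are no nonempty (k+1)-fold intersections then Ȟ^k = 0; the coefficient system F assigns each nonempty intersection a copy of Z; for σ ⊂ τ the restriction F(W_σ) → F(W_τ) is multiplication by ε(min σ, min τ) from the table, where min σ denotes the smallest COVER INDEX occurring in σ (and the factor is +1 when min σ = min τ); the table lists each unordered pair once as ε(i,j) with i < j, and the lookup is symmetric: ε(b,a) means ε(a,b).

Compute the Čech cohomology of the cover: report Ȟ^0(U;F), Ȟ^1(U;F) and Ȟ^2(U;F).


Ȟ^0 = Z,  Ȟ^1 = Z,  Ȟ^2 = 0

intersection data:
  W1={{t6},{t1,t6},{t2,t6},{t3,t6},{t5,t6},{t1,t2,t6},{t2,t3,t6},{t2,t5,t6}} W2={{t1},{t6},{t1,t2},{t1,t5},{t1,t6},{t2,t6},{t3,t6},{t5,t6},{t1,t2,t5},{t1,t2,t6},{t2,t3,t6},{t2,t5,t6}} W3={{t4},{t2,t4},{t3,t4},{t4,t5},{t2,t4,t5}} W4={{t1},{t2},{t5},{t1,t2},{t1,t5},{t1,t6},{t2,t3},{t2,t4},{t2,t5},{t2,t6},{t4,t5},{t5,t6},{t1,t2,t5},{t1,t2,t6},{t2,t3,t6},{t2,t4,t5},{t2,t5,t6}} W5={{t1},{t3},{t1,t2},{t1,t5},{t1,t6},{t2,t3},{t3,t4},{t3,t6},{t1,t2,t5},{t1,t2,t6},{t2,t3,t6}} W6={{t1},{t1,t2},{t1,t5},{t1,t6},{t1,t2,t5},{t1,t2,t6}}
  W12={{t6},{t1,t6},{t2,t6},{t3,t6},{t5,t6},{t1,t2,t6},{t2,t3,t6},{t2,t5,t6}} W14={{t1,t6},{t2,t6},{t5,t6},{t1,t2,t6},{t2,t3,t6},{t2,t5,t6}} W15={{t1,t6},{t3,t6},{t1,t2,t6},{t2,t3,t6}} W16={{t1,t6},{t1,t2,t6}} W24={{t1},{t1,t2},{t1,t5},{t1,t6},{t2,t6},{t5,t6},{t1,t2,t5},{t1,t2,t6},{t2,t3,t6},{t2,t5,t6}} W25={{t1},{t1,t2},{t1,t5},{t1,t6},{t3,t6},{t1,t2,t5},{t1,t2,t6},{t2,t3,t6}} W26={{t1},{t1,t2},{t1,t5},{t1,t6},{t1,t2,t5},{t1,t2,t6}} W34={{t2,t4},{t4,t5},{t2,t4,t5}} W35={{t3,t4}} W45={{t1},{t1,t2},{t1,t5},{t1,t6},{t2,t3},{t1,t2,t5},{t1,t2,t6},{t2,t3,t6}} W46={{t1},{t1,t2},{t1,t5},{t1,t6},{t1,t2,t5},{t1,t2,t6}} W56={{t1},{t1,t2},{t1,t5},{t1,t6},{t1,t2,t5},{t1,t2,t6}}
  W124={{t1,t6},{t2,t6},{t5,t6},{t1,t2,t6},{t2,t3,t6},{t2,t5,t6}} W125={{t1,t6},{t3,t6},{t1,t2,t6},{t2,t3,t6}} W126={{t1,t6},{t1,t2,t6}} W145={{t1,t6},{t1,t2,t6},{t2,t3,t6}} W146={{t1,t6},{t1,t2,t6}} W156={{t1,t6},{t1,t2,t6}} W245={{t1},{t1,t2},{t1,t5},{t1,t6},{t1,t2,t5},{t1,t2,t6},{t2,t3,t6}} W246={{t1},{t1,t2},{t1,t5},{t1,t6},{t1,t2,t5},{t1,t2,t6}} W256={{t1},{t1,t2},{t1,t5},{t1,t6},{t1,t2,t5},{t1,t2,t6}} W456={{t1},{t1,t2},{t1,t5},{t1,t6},{t1,t2,t5},{t1,t2,t6}}
  W1245={{t1,t6},{t1,t2,t6},{t2,t3,t6}} W1246={{t1,t6},{t1,t2,t6}} W1256={{t1,t6},{t1,t2,t6}} W1456={{t1,t6},{t1,t2,t6}} W2456={{t1},{t1,t2},{t1,t5},{t1,t6},{t1,t2,t5},{t1,t2,t6}}
  W12456={{t1,t6},{t1,t2,t6}}
C dims 6,12,10,5; δ0: rk 5, SNF 1^5; δ1: rk 6, SNF 1^6; δ2: rk 4, SNF 1^4
Ȟ^0 = (6 − 5) − 0 = 1, so Ȟ^0 ≅ Z
Ȟ^1 = (12 − 6) − 5 = 1, so Ȟ^1 ≅ Z
Ȟ^2 = (10 − 4) − 6 = 0, so Ȟ^2 ≅ 0
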